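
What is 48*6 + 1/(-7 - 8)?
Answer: 4319/15 ≈ 287.93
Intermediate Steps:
48*6 + 1/(-7 - 8) = 288 + 1/(-15) = 288 - 1/15 = 4319/15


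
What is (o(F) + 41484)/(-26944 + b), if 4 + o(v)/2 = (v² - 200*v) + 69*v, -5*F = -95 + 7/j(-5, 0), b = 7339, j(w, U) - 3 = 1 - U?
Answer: -7457069/3921000 ≈ -1.9018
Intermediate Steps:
j(w, U) = 4 - U (j(w, U) = 3 + (1 - U) = 4 - U)
F = 373/20 (F = -(-95 + 7/(4 - 1*0))/5 = -(-95 + 7/(4 + 0))/5 = -(-95 + 7/4)/5 = -⅕*(-373/4) = 373/20 ≈ 18.650)
o(v) = -8 - 262*v + 2*v² (o(v) = -8 + 2*((v² - 200*v) + 69*v) = -8 + 2*(v² - 131*v) = -8 + (-262*v + 2*v²) = -8 - 262*v + 2*v²)
(o(F) + 41484)/(-26944 + b) = ((-8 - 262*373/20 + 2*(373/20)²) + 41484)/(-26944 + 7339) = ((-8 - 48863/10 + 2*(139129/400)) + 41484)/(-19605) = ((-8 - 48863/10 + 139129/200) + 41484)*(-1/19605) = (-839731/200 + 41484)*(-1/19605) = (7457069/200)*(-1/19605) = -7457069/3921000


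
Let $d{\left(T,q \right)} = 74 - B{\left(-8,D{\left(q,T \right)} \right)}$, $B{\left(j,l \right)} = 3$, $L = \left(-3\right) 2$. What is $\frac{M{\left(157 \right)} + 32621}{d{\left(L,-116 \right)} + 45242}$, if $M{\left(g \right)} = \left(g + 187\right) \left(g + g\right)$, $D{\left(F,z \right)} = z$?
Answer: $\frac{140637}{45313} \approx 3.1037$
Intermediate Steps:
$L = -6$
$M{\left(g \right)} = 2 g \left(187 + g\right)$ ($M{\left(g \right)} = \left(187 + g\right) 2 g = 2 g \left(187 + g\right)$)
$d{\left(T,q \right)} = 71$ ($d{\left(T,q \right)} = 74 - 3 = 71$)
$\frac{M{\left(157 \right)} + 32621}{d{\left(L,-116 \right)} + 45242} = \frac{2 \cdot 157 \left(187 + 157\right) + 32621}{71 + 45242} = \frac{2 \cdot 157 \cdot 344 + 32621}{45313} = \left(108016 + 32621\right) \frac{1}{45313} = 140637 \cdot \frac{1}{45313} = \frac{140637}{45313}$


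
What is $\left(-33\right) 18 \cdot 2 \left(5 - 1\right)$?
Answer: $-4752$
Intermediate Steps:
$\left(-33\right) 18 \cdot 2 \left(5 - 1\right) = - 594 \cdot 2 \cdot 4 = \left(-594\right) 8 = -4752$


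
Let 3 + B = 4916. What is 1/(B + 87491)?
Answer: 1/92404 ≈ 1.0822e-5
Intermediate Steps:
B = 4913 (B = -3 + 4916 = 4913)
1/(B + 87491) = 1/(4913 + 87491) = 1/92404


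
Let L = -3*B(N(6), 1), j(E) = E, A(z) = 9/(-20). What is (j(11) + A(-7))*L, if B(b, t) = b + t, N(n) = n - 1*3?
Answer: -633/5 ≈ -126.60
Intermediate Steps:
A(z) = -9/20 (A(z) = 9*(-1/20) = -9/20)
N(n) = -3 + n (N(n) = n - 3 = -3 + n)
L = -12 (L = -3*((-3 + 6) + 1) = -3*(3 + 1) = -3*4 = -12)
(j(11) + A(-7))*L = (11 - 9/20)*(-12) = (211/20)*(-12) = -633/5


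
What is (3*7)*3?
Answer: 63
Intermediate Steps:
(3*7)*3 = 21*3 = 63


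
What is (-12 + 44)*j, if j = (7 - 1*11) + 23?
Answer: 608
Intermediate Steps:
j = 19 (j = (7 - 11) + 23 = -4 + 23 = 19)
(-12 + 44)*j = (-12 + 44)*19 = 32*19 = 608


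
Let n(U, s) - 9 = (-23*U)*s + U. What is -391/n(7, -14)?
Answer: -391/2270 ≈ -0.17225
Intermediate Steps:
n(U, s) = 9 + U - 23*U*s (n(U, s) = 9 + ((-23*U)*s + U) = 9 + (-23*U*s + U) = 9 + (U - 23*U*s) = 9 + U - 23*U*s)
-391/n(7, -14) = -391/(9 + 7 - 23*7*(-14)) = -391/(9 + 7 + 2254) = -391/2270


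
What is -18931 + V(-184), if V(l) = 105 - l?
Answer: -18642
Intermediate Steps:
-18931 + V(-184) = -18931 + (105 - 1*(-184)) = -18931 + (105 + 184) = -18931 + 289 = -18642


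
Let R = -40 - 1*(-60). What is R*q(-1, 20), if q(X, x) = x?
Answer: 400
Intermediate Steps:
R = 20 (R = -40 + 60 = 20)
R*q(-1, 20) = 20*20 = 400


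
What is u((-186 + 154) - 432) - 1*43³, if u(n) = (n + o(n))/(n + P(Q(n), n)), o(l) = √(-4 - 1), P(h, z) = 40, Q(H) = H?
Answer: -4213813/53 - I*√5/424 ≈ -79506.0 - 0.0052737*I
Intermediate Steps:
o(l) = I*√5 (o(l) = √(-5) = I*√5)
u(n) = (n + I*√5)/(40 + n) (u(n) = (n + I*√5)/(n + 40) = (n + I*√5)/(40 + n))
u((-186 + 154) - 432) - 1*43³ = (((-186 + 154) - 432) + I*√5)/(40 + ((-186 + 154) - 432)) - 1*43³ = ((-32 - 432) + I*√5)/(40 + (-32 - 432)) - 1*79507 = (-464 + I*√5)/(40 - 464) - 79507 = (-464 + I*√5)/(-424) - 79507 = -(-464 + I*√5)/424 - 79507 = (58/53 - I*√5/424) - 79507 = -4213813/53 - I*√5/424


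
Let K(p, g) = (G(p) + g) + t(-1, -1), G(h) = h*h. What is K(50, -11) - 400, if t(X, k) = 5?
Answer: 2094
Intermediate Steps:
G(h) = h²
K(p, g) = 5 + g + p² (K(p, g) = (p² + g) + 5 = (g + p²) + 5 = 5 + g + p²)
K(50, -11) - 400 = (5 - 11 + 50²) - 400 = (5 - 11 + 2500) - 400 = 2494 - 400 = 2094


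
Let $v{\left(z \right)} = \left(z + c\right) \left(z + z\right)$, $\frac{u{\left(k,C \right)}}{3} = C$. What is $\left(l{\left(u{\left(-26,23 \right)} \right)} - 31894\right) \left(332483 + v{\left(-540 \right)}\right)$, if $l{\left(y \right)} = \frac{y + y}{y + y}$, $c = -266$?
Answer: $-38366098959$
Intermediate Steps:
$u{\left(k,C \right)} = 3 C$
$l{\left(y \right)} = 1$ ($l{\left(y \right)} = \frac{2 y}{2 y} = 2 y \frac{1}{2 y} = 1$)
$v{\left(z \right)} = 2 z \left(-266 + z\right)$ ($v{\left(z \right)} = \left(z - 266\right) \left(z + z\right) = \left(-266 + z\right) 2 z = 2 z \left(-266 + z\right)$)
$\left(l{\left(u{\left(-26,23 \right)} \right)} - 31894\right) \left(332483 + v{\left(-540 \right)}\right) = \left(1 - 31894\right) \left(332483 + 2 \left(-540\right) \left(-266 - 540\right)\right) = - 31893 \left(332483 + 2 \left(-540\right) \left(-806\right)\right) = - 31893 \left(332483 + 870480\right) = \left(-31893\right) 1202963 = -38366098959$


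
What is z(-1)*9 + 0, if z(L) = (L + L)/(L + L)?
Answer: 9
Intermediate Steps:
z(L) = 1 (z(L) = (2*L)/((2*L)) = (2*L)*(1/(2*L)) = 1)
z(-1)*9 + 0 = 1*9 + 0 = 9 + 0 = 9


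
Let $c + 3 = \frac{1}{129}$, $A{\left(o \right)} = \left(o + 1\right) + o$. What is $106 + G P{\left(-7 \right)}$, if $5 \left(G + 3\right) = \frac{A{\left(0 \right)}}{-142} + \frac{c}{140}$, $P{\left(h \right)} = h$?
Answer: $\frac{29088934}{228975} \approx 127.04$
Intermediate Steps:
$A{\left(o \right)} = 1 + 2 o$ ($A{\left(o \right)} = \left(1 + o\right) + o = 1 + 2 o$)
$c = - \frac{386}{129}$ ($c = -3 + \frac{1}{129} = - \frac{386}{129} \approx -2.9922$)
$G = - \frac{4817584}{1602825}$ ($G = -3 + \frac{\frac{1 + 2 \cdot 0}{-142} - \frac{386}{129 \cdot 140}}{5} = -3 + \frac{\left(1 + 0\right) \left(- \frac{1}{142}\right) - \frac{193}{9030}}{5} = -3 + \frac{1 \left(- \frac{1}{142}\right) - \frac{193}{9030}}{5} = -3 + \frac{- \frac{1}{142} - \frac{193}{9030}}{5} = -3 + \frac{1}{5} \left(- \frac{9109}{320565}\right) = -3 - \frac{9109}{1602825} = - \frac{4817584}{1602825} \approx -3.0057$)
$106 + G P{\left(-7 \right)} = 106 - - \frac{4817584}{228975} = 106 + \frac{4817584}{228975} = \frac{29088934}{228975}$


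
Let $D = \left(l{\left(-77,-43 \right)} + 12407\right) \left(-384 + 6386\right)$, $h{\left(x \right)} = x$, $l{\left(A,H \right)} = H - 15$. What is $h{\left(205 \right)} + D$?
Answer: $74118903$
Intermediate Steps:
$l{\left(A,H \right)} = -15 + H$
$D = 74118698$ ($D = \left(\left(-15 - 43\right) + 12407\right) \left(-384 + 6386\right) = \left(-58 + 12407\right) 6002 = 12349 \cdot 6002 = 74118698$)
$h{\left(205 \right)} + D = 205 + 74118698 = 74118903$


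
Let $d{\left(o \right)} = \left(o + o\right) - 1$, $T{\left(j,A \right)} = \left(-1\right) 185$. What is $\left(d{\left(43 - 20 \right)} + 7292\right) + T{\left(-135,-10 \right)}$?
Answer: $7152$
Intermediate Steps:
$T{\left(j,A \right)} = -185$
$d{\left(o \right)} = -1 + 2 o$ ($d{\left(o \right)} = 2 o - 1 = -1 + 2 o$)
$\left(d{\left(43 - 20 \right)} + 7292\right) + T{\left(-135,-10 \right)} = \left(\left(-1 + 2 \left(43 - 20\right)\right) + 7292\right) - 185 = \left(\left(-1 + 2 \cdot 23\right) + 7292\right) - 185 = \left(\left(-1 + 46\right) + 7292\right) - 185 = \left(45 + 7292\right) - 185 = 7337 - 185 = 7152$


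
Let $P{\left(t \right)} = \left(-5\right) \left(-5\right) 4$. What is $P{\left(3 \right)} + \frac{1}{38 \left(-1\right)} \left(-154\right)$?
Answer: $\frac{1977}{19} \approx 104.05$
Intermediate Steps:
$P{\left(t \right)} = 100$ ($P{\left(t \right)} = 25 \cdot 4 = 100$)
$P{\left(3 \right)} + \frac{1}{38 \left(-1\right)} \left(-154\right) = 100 + \frac{1}{38 \left(-1\right)} \left(-154\right) = 100 + \frac{1}{-38} \left(-154\right) = 100 - - \frac{77}{19} = 100 + \frac{77}{19} = \frac{1977}{19}$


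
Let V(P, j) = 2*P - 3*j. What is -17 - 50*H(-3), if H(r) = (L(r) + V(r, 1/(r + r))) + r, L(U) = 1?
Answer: 358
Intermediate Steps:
V(P, j) = -3*j + 2*P
H(r) = 1 + 3*r - 3/(2*r) (H(r) = (1 + (-3/(r + r) + 2*r)) + r = (1 + (-3*1/(2*r) + 2*r)) + r = (1 + (-3/(2*r) + 2*r)) + r = (1 + (2*r - 3/(2*r))) + r = (1 + 2*r - 3/(2*r)) + r = 1 + 3*r - 3/(2*r))
-17 - 50*H(-3) = -17 - 50*(1 + 3*(-3) - 3/2/(-3)) = -17 - 50*(1 - 9 - 3/2*(-1/3)) = -17 - 50*(1 - 9 + 1/2) = -17 - 50*(-15/2) = -17 + 375 = 358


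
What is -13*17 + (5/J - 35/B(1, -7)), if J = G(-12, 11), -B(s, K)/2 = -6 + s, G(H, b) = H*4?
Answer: -10781/48 ≈ -224.60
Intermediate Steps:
G(H, b) = 4*H
B(s, K) = 12 - 2*s (B(s, K) = -2*(-6 + s) = 12 - 2*s)
J = -48 (J = 4*(-12) = -48)
-13*17 + (5/J - 35/B(1, -7)) = -13*17 + (5/(-48) - 35/(12 - 2*1)) = -221 + (5*(-1/48) - 35/(12 - 2)) = -221 + (-5/48 - 35/10) = -221 + (-5/48 - 35*1/10) = -221 + (-5/48 - 7/2) = -221 - 173/48 = -10781/48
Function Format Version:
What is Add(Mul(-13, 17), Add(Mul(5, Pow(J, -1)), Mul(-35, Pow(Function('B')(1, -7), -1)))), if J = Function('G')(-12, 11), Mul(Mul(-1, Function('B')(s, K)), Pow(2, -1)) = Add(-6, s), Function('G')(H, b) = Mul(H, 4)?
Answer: Rational(-10781, 48) ≈ -224.60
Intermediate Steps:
Function('G')(H, b) = Mul(4, H)
Function('B')(s, K) = Add(12, Mul(-2, s)) (Function('B')(s, K) = Mul(-2, Add(-6, s)) = Add(12, Mul(-2, s)))
J = -48 (J = Mul(4, -12) = -48)
Add(Mul(-13, 17), Add(Mul(5, Pow(J, -1)), Mul(-35, Pow(Function('B')(1, -7), -1)))) = Add(Mul(-13, 17), Add(Mul(5, Pow(-48, -1)), Mul(-35, Pow(Add(12, Mul(-2, 1)), -1)))) = Add(-221, Add(Mul(5, Rational(-1, 48)), Mul(-35, Pow(Add(12, -2), -1)))) = Add(-221, Add(Rational(-5, 48), Mul(-35, Pow(10, -1)))) = Add(-221, Add(Rational(-5, 48), Mul(-35, Rational(1, 10)))) = Add(-221, Add(Rational(-5, 48), Rational(-7, 2))) = Add(-221, Rational(-173, 48)) = Rational(-10781, 48)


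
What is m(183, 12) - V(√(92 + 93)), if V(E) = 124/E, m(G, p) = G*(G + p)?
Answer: 35685 - 124*√185/185 ≈ 35676.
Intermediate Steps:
m(183, 12) - V(√(92 + 93)) = 183*(183 + 12) - 124/(√(92 + 93)) = 183*195 - 124/(√185) = 35685 - 124*√185/185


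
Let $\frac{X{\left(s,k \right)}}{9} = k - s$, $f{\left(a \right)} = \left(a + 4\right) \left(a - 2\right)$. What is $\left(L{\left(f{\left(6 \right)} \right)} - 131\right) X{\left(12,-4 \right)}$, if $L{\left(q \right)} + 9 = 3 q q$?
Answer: $-671040$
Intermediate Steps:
$f{\left(a \right)} = \left(-2 + a\right) \left(4 + a\right)$ ($f{\left(a \right)} = \left(4 + a\right) \left(-2 + a\right) = \left(-2 + a\right) \left(4 + a\right)$)
$X{\left(s,k \right)} = - 9 s + 9 k$ ($X{\left(s,k \right)} = 9 \left(k - s\right) = - 9 s + 9 k$)
$L{\left(q \right)} = -9 + 3 q^{2}$ ($L{\left(q \right)} = -9 + 3 q q = -9 + 3 q^{2}$)
$\left(L{\left(f{\left(6 \right)} \right)} - 131\right) X{\left(12,-4 \right)} = \left(\left(-9 + 3 \left(-8 + 6^{2} + 2 \cdot 6\right)^{2}\right) - 131\right) \left(\left(-9\right) 12 + 9 \left(-4\right)\right) = \left(\left(-9 + 3 \left(-8 + 36 + 12\right)^{2}\right) - 131\right) \left(-108 - 36\right) = \left(\left(-9 + 3 \cdot 40^{2}\right) - 131\right) \left(-144\right) = \left(\left(-9 + 3 \cdot 1600\right) - 131\right) \left(-144\right) = \left(\left(-9 + 4800\right) - 131\right) \left(-144\right) = \left(4791 - 131\right) \left(-144\right) = 4660 \left(-144\right) = -671040$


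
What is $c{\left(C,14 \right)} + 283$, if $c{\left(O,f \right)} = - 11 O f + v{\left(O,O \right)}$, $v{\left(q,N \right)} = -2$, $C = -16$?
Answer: $2745$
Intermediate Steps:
$c{\left(O,f \right)} = -2 - 11 O f$ ($c{\left(O,f \right)} = - 11 O f - 2 = -2 - 11 O f$)
$c{\left(C,14 \right)} + 283 = \left(-2 - \left(-176\right) 14\right) + 283 = \left(-2 + 2464\right) + 283 = 2462 + 283 = 2745$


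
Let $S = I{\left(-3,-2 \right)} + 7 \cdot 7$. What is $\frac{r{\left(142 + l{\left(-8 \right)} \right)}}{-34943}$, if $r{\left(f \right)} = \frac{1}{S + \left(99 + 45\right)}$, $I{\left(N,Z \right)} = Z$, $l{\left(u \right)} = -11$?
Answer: $- \frac{1}{6674113} \approx -1.4983 \cdot 10^{-7}$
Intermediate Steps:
$S = 47$ ($S = -2 + 7 \cdot 7 = -2 + 49 = 47$)
$r{\left(f \right)} = \frac{1}{191}$ ($r{\left(f \right)} = \frac{1}{47 + \left(99 + 45\right)} = \frac{1}{47 + 144} = \frac{1}{191}$)
$\frac{r{\left(142 + l{\left(-8 \right)} \right)}}{-34943} = \frac{1}{191 \left(-34943\right)} = \frac{1}{191} \left(- \frac{1}{34943}\right) = - \frac{1}{6674113}$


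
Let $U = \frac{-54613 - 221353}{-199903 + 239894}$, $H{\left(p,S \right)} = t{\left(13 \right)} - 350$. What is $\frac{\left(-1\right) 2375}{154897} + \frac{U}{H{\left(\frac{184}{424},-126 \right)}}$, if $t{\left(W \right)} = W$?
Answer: $\frac{10738508877}{2087541757399} \approx 0.0051441$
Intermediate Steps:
$H{\left(p,S \right)} = -337$ ($H{\left(p,S \right)} = 13 - 350 = -337$)
$U = - \frac{275966}{39991} \approx -6.9007$
$\frac{\left(-1\right) 2375}{154897} + \frac{U}{H{\left(\frac{184}{424},-126 \right)}} = \frac{\left(-1\right) 2375}{154897} - \frac{275966}{39991 \left(-337\right)} = \left(-2375\right) \frac{1}{154897} - - \frac{275966}{13476967} = - \frac{2375}{154897} + \frac{275966}{13476967} = \frac{10738508877}{2087541757399}$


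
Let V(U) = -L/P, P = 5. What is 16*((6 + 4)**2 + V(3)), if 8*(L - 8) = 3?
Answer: 7866/5 ≈ 1573.2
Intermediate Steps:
L = 67/8 (L = 8 + (1/8)*3 = 8 + 3/8 = 67/8 ≈ 8.3750)
V(U) = -67/40 (V(U) = -67/(8*5) = -1*67/40 = -67/40)
16*((6 + 4)**2 + V(3)) = 16*((6 + 4)**2 - 67/40) = 16*(10**2 - 67/40) = 16*(100 - 67/40) = 16*(3933/40) = 7866/5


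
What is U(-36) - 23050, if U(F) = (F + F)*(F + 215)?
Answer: -35938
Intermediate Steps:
U(F) = 2*F*(215 + F) (U(F) = (2*F)*(215 + F) = 2*F*(215 + F))
U(-36) - 23050 = 2*(-36)*(215 - 36) - 23050 = 2*(-36)*179 - 23050 = -12888 - 23050 = -35938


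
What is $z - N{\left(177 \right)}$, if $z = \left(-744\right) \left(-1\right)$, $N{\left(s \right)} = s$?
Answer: $567$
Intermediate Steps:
$z = 744$
$z - N{\left(177 \right)} = 744 - 177 = 567$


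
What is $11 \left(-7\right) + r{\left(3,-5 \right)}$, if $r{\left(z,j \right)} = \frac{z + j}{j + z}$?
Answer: $-76$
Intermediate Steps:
$r{\left(z,j \right)} = 1$ ($r{\left(z,j \right)} = \frac{j + z}{j + z} = 1$)
$11 \left(-7\right) + r{\left(3,-5 \right)} = 11 \left(-7\right) + 1 = -77 + 1 = -76$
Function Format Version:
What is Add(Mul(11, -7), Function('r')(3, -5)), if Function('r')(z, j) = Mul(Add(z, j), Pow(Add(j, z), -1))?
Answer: -76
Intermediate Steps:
Function('r')(z, j) = 1 (Function('r')(z, j) = Mul(Add(j, z), Pow(Add(j, z), -1)) = 1)
Add(Mul(11, -7), Function('r')(3, -5)) = Add(Mul(11, -7), 1) = Add(-77, 1) = -76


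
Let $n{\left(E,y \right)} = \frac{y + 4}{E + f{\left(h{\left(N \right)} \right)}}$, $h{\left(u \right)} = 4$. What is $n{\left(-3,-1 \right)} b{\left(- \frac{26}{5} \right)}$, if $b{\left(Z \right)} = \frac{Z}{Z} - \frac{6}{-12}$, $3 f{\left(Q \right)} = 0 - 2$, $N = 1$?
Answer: $- \frac{27}{22} \approx -1.2273$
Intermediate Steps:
$f{\left(Q \right)} = - \frac{2}{3}$ ($f{\left(Q \right)} = \frac{0 - 2}{3} = \frac{1}{3} \left(-2\right) = - \frac{2}{3}$)
$n{\left(E,y \right)} = \frac{4 + y}{- \frac{2}{3} + E}$ ($n{\left(E,y \right)} = \frac{y + 4}{E - \frac{2}{3}} = \frac{4 + y}{- \frac{2}{3} + E}$)
$b{\left(Z \right)} = \frac{3}{2}$ ($b{\left(Z \right)} = 1 - - \frac{1}{2} = 1 + \frac{1}{2} = \frac{3}{2}$)
$n{\left(-3,-1 \right)} b{\left(- \frac{26}{5} \right)} = \frac{3 \left(4 - 1\right)}{-2 + 3 \left(-3\right)} \frac{3}{2} = 3 \frac{1}{-2 - 9} \cdot 3 \cdot \frac{3}{2} = 3 \frac{1}{-11} \cdot 3 \cdot \frac{3}{2} = 3 \left(- \frac{1}{11}\right) 3 \cdot \frac{3}{2} = \left(- \frac{9}{11}\right) \frac{3}{2} = - \frac{27}{22}$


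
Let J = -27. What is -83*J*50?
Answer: 112050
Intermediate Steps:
-83*J*50 = -83*(-27)*50 = 2241*50 = 112050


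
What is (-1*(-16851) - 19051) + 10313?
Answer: 8113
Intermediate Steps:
(-1*(-16851) - 19051) + 10313 = (16851 - 19051) + 10313 = -2200 + 10313 = 8113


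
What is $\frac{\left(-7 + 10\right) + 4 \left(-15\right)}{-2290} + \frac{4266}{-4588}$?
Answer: $- \frac{1188453}{1313315} \approx -0.90493$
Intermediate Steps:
$\frac{\left(-7 + 10\right) + 4 \left(-15\right)}{-2290} + \frac{4266}{-4588} = \left(3 - 60\right) \left(- \frac{1}{2290}\right) + 4266 \left(- \frac{1}{4588}\right) = \left(-57\right) \left(- \frac{1}{2290}\right) - \frac{2133}{2294} = \frac{57}{2290} - \frac{2133}{2294} = - \frac{1188453}{1313315}$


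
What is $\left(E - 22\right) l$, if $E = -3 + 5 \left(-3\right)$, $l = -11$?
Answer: $440$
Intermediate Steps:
$E = -18$ ($E = -3 - 15 = -18$)
$\left(E - 22\right) l = \left(-18 - 22\right) \left(-11\right) = \left(-40\right) \left(-11\right) = 440$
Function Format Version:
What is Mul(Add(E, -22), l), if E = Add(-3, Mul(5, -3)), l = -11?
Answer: 440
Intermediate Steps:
E = -18 (E = Add(-3, -15) = -18)
Mul(Add(E, -22), l) = Mul(Add(-18, -22), -11) = Mul(-40, -11) = 440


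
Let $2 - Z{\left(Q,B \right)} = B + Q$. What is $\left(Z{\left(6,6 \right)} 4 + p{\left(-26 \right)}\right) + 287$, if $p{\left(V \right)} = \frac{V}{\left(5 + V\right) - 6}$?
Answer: $\frac{6695}{27} \approx 247.96$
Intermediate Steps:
$Z{\left(Q,B \right)} = 2 - B - Q$ ($Z{\left(Q,B \right)} = 2 - \left(B + Q\right) = 2 - B - Q$)
$p{\left(V \right)} = \frac{V}{-1 + V}$
$\left(Z{\left(6,6 \right)} 4 + p{\left(-26 \right)}\right) + 287 = \left(\left(2 - 6 - 6\right) 4 - \frac{26}{-1 - 26}\right) + 287 = \left(\left(2 - 6 - 6\right) 4 - \frac{26}{-27}\right) + 287 = \left(\left(-10\right) 4 - - \frac{26}{27}\right) + 287 = \left(-40 + \frac{26}{27}\right) + 287 = - \frac{1054}{27} + 287 = \frac{6695}{27}$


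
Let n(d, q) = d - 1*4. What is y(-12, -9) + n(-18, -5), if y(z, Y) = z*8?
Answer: -118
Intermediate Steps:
y(z, Y) = 8*z
n(d, q) = -4 + d (n(d, q) = d - 4 = -4 + d)
y(-12, -9) + n(-18, -5) = 8*(-12) + (-4 - 18) = -96 - 22 = -118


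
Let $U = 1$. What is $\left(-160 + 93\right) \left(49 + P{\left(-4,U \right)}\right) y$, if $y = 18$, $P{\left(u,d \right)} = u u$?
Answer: $-78390$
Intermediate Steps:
$P{\left(u,d \right)} = u^{2}$
$\left(-160 + 93\right) \left(49 + P{\left(-4,U \right)}\right) y = \left(-160 + 93\right) \left(49 + \left(-4\right)^{2}\right) 18 = - 67 \left(49 + 16\right) 18 = \left(-67\right) 65 \cdot 18 = \left(-4355\right) 18 = -78390$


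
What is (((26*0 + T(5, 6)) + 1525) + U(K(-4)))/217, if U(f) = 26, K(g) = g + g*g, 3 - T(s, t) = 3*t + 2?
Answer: 1534/217 ≈ 7.0691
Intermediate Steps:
T(s, t) = 1 - 3*t (T(s, t) = 3 - (3*t + 2) = 3 - (2 + 3*t) = 3 + (-2 - 3*t) = 1 - 3*t)
K(g) = g + g²
(((26*0 + T(5, 6)) + 1525) + U(K(-4)))/217 = (((26*0 + (1 - 3*6)) + 1525) + 26)/217 = (((0 + (1 - 18)) + 1525) + 26)*(1/217) = (((0 - 17) + 1525) + 26)*(1/217) = ((-17 + 1525) + 26)*(1/217) = (1508 + 26)*(1/217) = 1534*(1/217) = 1534/217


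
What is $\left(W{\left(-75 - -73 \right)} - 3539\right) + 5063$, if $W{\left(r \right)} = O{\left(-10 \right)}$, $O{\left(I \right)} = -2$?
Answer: $1522$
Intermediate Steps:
$W{\left(r \right)} = -2$
$\left(W{\left(-75 - -73 \right)} - 3539\right) + 5063 = \left(-2 - 3539\right) + 5063 = -3541 + 5063 = 1522$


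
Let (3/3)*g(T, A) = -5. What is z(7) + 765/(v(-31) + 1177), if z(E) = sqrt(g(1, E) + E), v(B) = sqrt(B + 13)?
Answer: (6 - 765*I - 1177*I*sqrt(2))/(-1177*I + 3*sqrt(2)) ≈ 2.0642 - 0.0023428*I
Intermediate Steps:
g(T, A) = -5
v(B) = sqrt(13 + B)
z(E) = sqrt(-5 + E)
z(7) + 765/(v(-31) + 1177) = sqrt(-5 + 7) + 765/(sqrt(13 - 31) + 1177) = sqrt(2) + 765/(sqrt(-18) + 1177) = sqrt(2) + 765/(3*I*sqrt(2) + 1177) = sqrt(2) + 765/(1177 + 3*I*sqrt(2))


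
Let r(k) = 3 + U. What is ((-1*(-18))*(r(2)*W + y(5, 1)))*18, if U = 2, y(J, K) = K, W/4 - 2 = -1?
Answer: 6804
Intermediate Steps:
W = 4 (W = 8 + 4*(-1) = 8 - 4 = 4)
r(k) = 5 (r(k) = 3 + 2 = 5)
((-1*(-18))*(r(2)*W + y(5, 1)))*18 = ((-1*(-18))*(5*4 + 1))*18 = (18*(20 + 1))*18 = (18*21)*18 = 378*18 = 6804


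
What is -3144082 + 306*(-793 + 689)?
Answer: -3175906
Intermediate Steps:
-3144082 + 306*(-793 + 689) = -3144082 + 306*(-104) = -3144082 - 31824 = -3175906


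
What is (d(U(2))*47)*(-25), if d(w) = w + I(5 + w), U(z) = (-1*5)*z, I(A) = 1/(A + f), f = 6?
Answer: 10575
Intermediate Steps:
I(A) = 1/(6 + A) (I(A) = 1/(A + 6) = 1/(6 + A))
U(z) = -5*z
d(w) = w + 1/(11 + w) (d(w) = w + 1/(6 + (5 + w)) = w + 1/(11 + w))
(d(U(2))*47)*(-25) = (((1 + (-5*2)*(11 - 5*2))/(11 - 5*2))*47)*(-25) = (((1 - 10*(11 - 10))/(11 - 10))*47)*(-25) = (((1 - 10*1)/1)*47)*(-25) = ((1*(1 - 10))*47)*(-25) = ((1*(-9))*47)*(-25) = -9*47*(-25) = -423*(-25) = 10575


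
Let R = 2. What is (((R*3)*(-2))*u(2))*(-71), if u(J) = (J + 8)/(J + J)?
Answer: 2130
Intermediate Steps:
u(J) = (8 + J)/(2*J) (u(J) = (8 + J)/((2*J)) = (8 + J)*(1/(2*J)) = (8 + J)/(2*J))
(((R*3)*(-2))*u(2))*(-71) = (((2*3)*(-2))*((1/2)*(8 + 2)/2))*(-71) = ((6*(-2))*((1/2)*(1/2)*10))*(-71) = -12*5/2*(-71) = -30*(-71) = 2130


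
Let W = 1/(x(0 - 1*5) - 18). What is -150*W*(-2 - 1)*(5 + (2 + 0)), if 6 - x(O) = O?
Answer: -450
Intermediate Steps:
x(O) = 6 - O
W = -1/7 (W = 1/((6 - (0 - 1*5)) - 18) = 1/((6 - (0 - 5)) - 18) = 1/((6 - 1*(-5)) - 18) = 1/((6 + 5) - 18) = 1/(11 - 18) = 1/(-7) = -1/7 ≈ -0.14286)
-150*W*(-2 - 1)*(5 + (2 + 0)) = -(-150)*(-2 - 1)*(5 + (2 + 0))/7 = -(-150)*(-3*(5 + 2))/7 = -(-150)*(-3*7)/7 = -(-150)*(-21)/7 = -150*3 = -450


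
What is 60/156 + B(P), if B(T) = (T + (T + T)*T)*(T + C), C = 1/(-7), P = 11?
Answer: 249999/91 ≈ 2747.2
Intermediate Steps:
C = -⅐ ≈ -0.14286
B(T) = (-⅐ + T)*(T + 2*T²) (B(T) = (T + (T + T)*T)*(T - ⅐) = (T + (2*T)*T)*(-⅐ + T) = (T + 2*T²)*(-⅐ + T) = (-⅐ + T)*(T + 2*T²))
60/156 + B(P) = 60/156 + (⅐)*11*(-1 + 5*11 + 14*11²) = (1/156)*60 + (⅐)*11*(-1 + 55 + 14*121) = 5/13 + (⅐)*11*(-1 + 55 + 1694) = 5/13 + (⅐)*11*1748 = 5/13 + 19228/7 = 249999/91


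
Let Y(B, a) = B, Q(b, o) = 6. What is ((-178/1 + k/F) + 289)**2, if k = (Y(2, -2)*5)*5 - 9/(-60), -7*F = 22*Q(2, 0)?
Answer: 81806868361/6969600 ≈ 11738.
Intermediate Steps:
F = -132/7 (F = -22*6/7 = -1/7*132 = -132/7 ≈ -18.857)
k = 1003/20 (k = (2*5)*5 - 9/(-60) = 10*5 - 9*(-1/60) = 50 + 3/20 = 1003/20 ≈ 50.150)
((-178/1 + k/F) + 289)**2 = ((-178/1 + 1003/(20*(-132/7))) + 289)**2 = ((-178*1 + (1003/20)*(-7/132)) + 289)**2 = ((-178 - 7021/2640) + 289)**2 = (-476941/2640 + 289)**2 = (286019/2640)**2 = 81806868361/6969600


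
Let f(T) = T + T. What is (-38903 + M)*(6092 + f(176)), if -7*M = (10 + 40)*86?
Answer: -1782545724/7 ≈ -2.5465e+8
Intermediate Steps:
f(T) = 2*T
M = -4300/7 (M = -(10 + 40)*86/7 = -50*86/7 = -⅐*4300 = -4300/7 ≈ -614.29)
(-38903 + M)*(6092 + f(176)) = (-38903 - 4300/7)*(6092 + 2*176) = -276621*(6092 + 352)/7 = -276621/7*6444 = -1782545724/7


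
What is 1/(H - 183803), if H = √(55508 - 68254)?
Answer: -183803/33783555555 - I*√12746/33783555555 ≈ -5.4406e-6 - 3.3418e-9*I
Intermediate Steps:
H = I*√12746 (H = √(-12746) = I*√12746 ≈ 112.9*I)
1/(H - 183803) = 1/(I*√12746 - 183803) = 1/(-183803 + I*√12746)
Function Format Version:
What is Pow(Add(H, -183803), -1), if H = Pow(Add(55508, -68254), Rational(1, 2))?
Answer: Add(Rational(-183803, 33783555555), Mul(Rational(-1, 33783555555), I, Pow(12746, Rational(1, 2)))) ≈ Add(-5.4406e-6, Mul(-3.3418e-9, I))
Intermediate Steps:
H = Mul(I, Pow(12746, Rational(1, 2))) (H = Pow(-12746, Rational(1, 2)) = Mul(I, Pow(12746, Rational(1, 2))) ≈ Mul(112.90, I))
Pow(Add(H, -183803), -1) = Pow(Add(Mul(I, Pow(12746, Rational(1, 2))), -183803), -1) = Pow(Add(-183803, Mul(I, Pow(12746, Rational(1, 2)))), -1)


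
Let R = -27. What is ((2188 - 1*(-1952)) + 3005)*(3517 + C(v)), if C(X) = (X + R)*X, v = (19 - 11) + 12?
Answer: 24128665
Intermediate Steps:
v = 20 (v = 8 + 12 = 20)
C(X) = X*(-27 + X) (C(X) = (X - 27)*X = (-27 + X)*X = X*(-27 + X))
((2188 - 1*(-1952)) + 3005)*(3517 + C(v)) = ((2188 - 1*(-1952)) + 3005)*(3517 + 20*(-27 + 20)) = ((2188 + 1952) + 3005)*(3517 + 20*(-7)) = (4140 + 3005)*(3517 - 140) = 7145*3377 = 24128665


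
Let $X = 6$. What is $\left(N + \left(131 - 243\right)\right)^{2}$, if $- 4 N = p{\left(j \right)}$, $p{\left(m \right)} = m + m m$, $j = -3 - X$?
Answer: $16900$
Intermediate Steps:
$j = -9$ ($j = -3 - 6 = -9$)
$p{\left(m \right)} = m + m^{2}$
$N = -18$ ($N = - \frac{\left(-9\right) \left(1 - 9\right)}{4} = - \frac{\left(-9\right) \left(-8\right)}{4} = \left(- \frac{1}{4}\right) 72 = -18$)
$\left(N + \left(131 - 243\right)\right)^{2} = \left(-18 + \left(131 - 243\right)\right)^{2} = \left(-18 - 112\right)^{2} = \left(-130\right)^{2} = 16900$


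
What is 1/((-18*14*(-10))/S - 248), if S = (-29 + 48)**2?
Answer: -361/87008 ≈ -0.0041490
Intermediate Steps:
S = 361 (S = 19**2 = 361)
1/((-18*14*(-10))/S - 248) = 1/((-18*14*(-10))/361 - 248) = 1/(-252*(-10)*(1/361) - 248) = 1/(2520*(1/361) - 248) = 1/(2520/361 - 248) = 1/(-87008/361) = -361/87008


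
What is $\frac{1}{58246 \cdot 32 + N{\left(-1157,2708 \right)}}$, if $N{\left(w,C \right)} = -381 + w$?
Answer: $\frac{1}{1862334} \approx 5.3696 \cdot 10^{-7}$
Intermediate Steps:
$\frac{1}{58246 \cdot 32 + N{\left(-1157,2708 \right)}} = \frac{1}{58246 \cdot 32 - 1538} = \frac{1}{1863872 - 1538} = \frac{1}{1862334}$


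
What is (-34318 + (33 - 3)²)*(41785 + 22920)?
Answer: -2162311690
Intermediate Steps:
(-34318 + (33 - 3)²)*(41785 + 22920) = (-34318 + 30²)*64705 = (-34318 + 900)*64705 = -33418*64705 = -2162311690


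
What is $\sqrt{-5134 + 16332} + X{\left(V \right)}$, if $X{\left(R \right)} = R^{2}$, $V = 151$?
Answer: $22801 + \sqrt{11198} \approx 22907.0$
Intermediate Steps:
$\sqrt{-5134 + 16332} + X{\left(V \right)} = \sqrt{-5134 + 16332} + 151^{2} = \sqrt{11198} + 22801 = 22801 + \sqrt{11198}$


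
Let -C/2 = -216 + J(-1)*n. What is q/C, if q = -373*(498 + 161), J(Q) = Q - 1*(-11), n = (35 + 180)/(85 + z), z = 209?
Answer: -36133629/61354 ≈ -588.94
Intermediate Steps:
n = 215/294 (n = (35 + 180)/(85 + 209) = 215/294 ≈ 0.73129)
J(Q) = 11 + Q (J(Q) = Q + 11 = 11 + Q)
q = -245807 (q = -373*659 = -245807)
C = 61354/147 (C = -2*(-216 + (11 - 1)*(215/294)) = -2*(-216 + 10*(215/294)) = -2*(-216 + 1075/147) = -2*(-30677/147) = 61354/147 ≈ 417.37)
q/C = -245807/61354/147 = -245807*147/61354 = -36133629/61354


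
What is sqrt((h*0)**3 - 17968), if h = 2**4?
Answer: 4*I*sqrt(1123) ≈ 134.04*I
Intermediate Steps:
h = 16
sqrt((h*0)**3 - 17968) = sqrt((16*0)**3 - 17968) = sqrt(0**3 - 17968) = sqrt(0 - 17968) = sqrt(-17968) = 4*I*sqrt(1123)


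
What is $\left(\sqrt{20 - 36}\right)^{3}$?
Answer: $- 64 i \approx - 64.0 i$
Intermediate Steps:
$\left(\sqrt{20 - 36}\right)^{3} = \left(\sqrt{-16}\right)^{3} = \left(4 i\right)^{3} = - 64 i$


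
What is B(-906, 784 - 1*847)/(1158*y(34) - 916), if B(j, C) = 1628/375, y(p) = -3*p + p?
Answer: -407/7468125 ≈ -5.4498e-5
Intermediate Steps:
y(p) = -2*p
B(j, C) = 1628/375 (B(j, C) = 1628*(1/375) = 1628/375)
B(-906, 784 - 1*847)/(1158*y(34) - 916) = 1628/(375*(1158*(-2*34) - 916)) = 1628/(375*(1158*(-68) - 916)) = 1628/(375*(-78744 - 916)) = (1628/375)/(-79660) = (1628/375)*(-1/79660) = -407/7468125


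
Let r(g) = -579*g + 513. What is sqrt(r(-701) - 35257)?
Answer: sqrt(371135) ≈ 609.21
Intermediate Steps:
r(g) = 513 - 579*g
sqrt(r(-701) - 35257) = sqrt((513 - 579*(-701)) - 35257) = sqrt((513 + 405879) - 35257) = sqrt(406392 - 35257) = sqrt(371135)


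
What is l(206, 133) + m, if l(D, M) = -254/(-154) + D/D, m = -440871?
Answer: -33946863/77 ≈ -4.4087e+5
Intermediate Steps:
l(D, M) = 204/77 (l(D, M) = -254*(-1/154) + 1 = 127/77 + 1 = 204/77)
l(206, 133) + m = 204/77 - 440871 = -33946863/77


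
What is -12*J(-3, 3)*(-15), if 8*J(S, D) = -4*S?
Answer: 270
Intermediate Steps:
J(S, D) = -S/2 (J(S, D) = (-4*S)/8 = -S/2)
-12*J(-3, 3)*(-15) = -(-6)*(-3)*(-15) = -12*3/2*(-15) = -18*(-15) = 270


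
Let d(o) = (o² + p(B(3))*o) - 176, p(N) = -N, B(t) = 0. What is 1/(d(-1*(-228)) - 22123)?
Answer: 1/29685 ≈ 3.3687e-5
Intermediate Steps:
d(o) = -176 + o² (d(o) = (o² + (-1*0)*o) - 176 = (o² + 0*o) - 176 = (o² + 0) - 176 = o² - 176 = -176 + o²)
1/(d(-1*(-228)) - 22123) = 1/((-176 + (-1*(-228))²) - 22123) = 1/((-176 + 228²) - 22123) = 1/((-176 + 51984) - 22123) = 1/(51808 - 22123) = 1/29685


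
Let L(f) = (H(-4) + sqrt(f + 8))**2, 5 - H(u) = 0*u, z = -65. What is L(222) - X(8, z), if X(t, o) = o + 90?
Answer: 230 + 10*sqrt(230) ≈ 381.66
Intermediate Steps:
H(u) = 5 (H(u) = 5 - 0*u = 5 - 1*0 = 5 + 0 = 5)
X(t, o) = 90 + o
L(f) = (5 + sqrt(8 + f))**2 (L(f) = (5 + sqrt(f + 8))**2 = (5 + sqrt(8 + f))**2)
L(222) - X(8, z) = (5 + sqrt(8 + 222))**2 - (90 - 65) = (5 + sqrt(230))**2 - 1*25 = (5 + sqrt(230))**2 - 25 = -25 + (5 + sqrt(230))**2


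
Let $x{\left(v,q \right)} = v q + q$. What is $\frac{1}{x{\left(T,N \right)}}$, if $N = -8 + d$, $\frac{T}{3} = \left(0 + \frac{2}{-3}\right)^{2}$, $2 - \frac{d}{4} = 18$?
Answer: $- \frac{1}{168} \approx -0.0059524$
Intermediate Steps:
$d = -64$ ($d = 8 - 72 = -64$)
$T = \frac{4}{3}$ ($T = 3 \left(0 + \frac{2}{-3}\right)^{2} = 3 \left(0 + 2 \left(- \frac{1}{3}\right)\right)^{2} = 3 \left(0 - \frac{2}{3}\right)^{2} = 3 \left(- \frac{2}{3}\right)^{2} = 3 \cdot \frac{4}{9} = \frac{4}{3} \approx 1.3333$)
$N = -72$ ($N = -8 - 64 = -72$)
$x{\left(v,q \right)} = q + q v$ ($x{\left(v,q \right)} = q v + q = q + q v$)
$\frac{1}{x{\left(T,N \right)}} = \frac{1}{\left(-72\right) \left(1 + \frac{4}{3}\right)} = \frac{1}{\left(-72\right) \frac{7}{3}} = \frac{1}{-168} = - \frac{1}{168}$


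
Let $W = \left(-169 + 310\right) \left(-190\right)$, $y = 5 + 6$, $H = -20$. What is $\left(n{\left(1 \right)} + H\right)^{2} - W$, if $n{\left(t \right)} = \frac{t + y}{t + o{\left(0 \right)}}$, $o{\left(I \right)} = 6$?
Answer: $\frac{1329094}{49} \approx 27124.0$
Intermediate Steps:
$y = 11$
$n{\left(t \right)} = \frac{11 + t}{6 + t}$ ($n{\left(t \right)} = \frac{t + 11}{t + 6} = \frac{11 + t}{6 + t}$)
$W = -26790$ ($W = 141 \left(-190\right) = -26790$)
$\left(n{\left(1 \right)} + H\right)^{2} - W = \left(\frac{11 + 1}{6 + 1} - 20\right)^{2} - -26790 = \left(\frac{1}{7} \cdot 12 - 20\right)^{2} + 26790 = \left(\frac{12}{7} - 20\right)^{2} + 26790 = \left(- \frac{128}{7}\right)^{2} + 26790 = \frac{16384}{49} + 26790 = \frac{1329094}{49}$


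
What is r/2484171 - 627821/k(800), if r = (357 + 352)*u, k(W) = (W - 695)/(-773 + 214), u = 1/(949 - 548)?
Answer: 116533892110786538/34865339985 ≈ 3.3424e+6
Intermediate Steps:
u = 1/401 ≈ 0.0024938
k(W) = 695/559 - W/559 (k(W) = (-695 + W)/(-559) = (-695 + W)*(-1/559) = 695/559 - W/559)
r = 709/401 (r = (357 + 352)*(1/401) = 709*(1/401) = 709/401 ≈ 1.7681)
r/2484171 - 627821/k(800) = (709/401)/2484171 - 627821/(695/559 - 1/559*800) = (709/401)*(1/2484171) - 627821/(695/559 - 800/559) = 709/996152571 - 627821/(-105/559) = 709/996152571 - 627821*(-559/105) = 709/996152571 + 350951939/105 = 116533892110786538/34865339985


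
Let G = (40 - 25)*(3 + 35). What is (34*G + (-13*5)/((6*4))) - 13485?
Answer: 141415/24 ≈ 5892.3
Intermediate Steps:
G = 570 (G = 15*38 = 570)
(34*G + (-13*5)/((6*4))) - 13485 = (34*570 + (-13*5)/((6*4))) - 13485 = (19380 - 65/24) - 13485 = 465055/24 - 13485 = 141415/24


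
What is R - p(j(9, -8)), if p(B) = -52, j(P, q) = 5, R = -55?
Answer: -3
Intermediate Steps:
R - p(j(9, -8)) = -55 - 1*(-52) = -55 + 52 = -3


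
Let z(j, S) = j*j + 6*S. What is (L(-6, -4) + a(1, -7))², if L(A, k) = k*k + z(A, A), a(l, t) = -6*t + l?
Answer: 3481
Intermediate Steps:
a(l, t) = l - 6*t
z(j, S) = j² + 6*S
L(A, k) = A² + k² + 6*A (L(A, k) = k*k + (A² + 6*A) = k² + (A² + 6*A) = A² + k² + 6*A)
(L(-6, -4) + a(1, -7))² = (((-6)² + (-4)² + 6*(-6)) + (1 - 6*(-7)))² = ((36 + 16 - 36) + (1 + 42))² = (16 + 43)² = 59² = 3481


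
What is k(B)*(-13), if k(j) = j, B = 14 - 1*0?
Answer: -182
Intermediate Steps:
B = 14 (B = 14 + 0 = 14)
k(B)*(-13) = 14*(-13) = -182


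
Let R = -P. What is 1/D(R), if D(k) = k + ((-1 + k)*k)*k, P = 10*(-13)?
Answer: 1/2180230 ≈ 4.5867e-7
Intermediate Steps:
P = -130
R = 130 (R = -1*(-130) = 130)
D(k) = k + k²*(-1 + k) (D(k) = k + (k*(-1 + k))*k = k + k²*(-1 + k))
1/D(R) = 1/(130*(1 + 130² - 1*130)) = 1/(130*(1 + 16900 - 130)) = 1/(130*16771) = 1/2180230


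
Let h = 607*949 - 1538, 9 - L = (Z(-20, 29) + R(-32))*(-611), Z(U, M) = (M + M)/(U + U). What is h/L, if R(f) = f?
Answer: -11490100/408579 ≈ -28.122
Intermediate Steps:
Z(U, M) = M/U (Z(U, M) = (2*M)/((2*U)) = (2*M)*(1/(2*U)) = M/U)
L = -408579/20 (L = 9 - (29/(-20) - 32)*(-611) = 9 - (29*(-1/20) - 32)*(-611) = 9 - (-29/20 - 32)*(-611) = 9 - (-669)*(-611)/20 = 9 - 1*408759/20 = 9 - 408759/20 = -408579/20 ≈ -20429.)
h = 574505 (h = 576043 - 1538 = 574505)
h/L = 574505/(-408579/20) = 574505*(-20/408579) = -11490100/408579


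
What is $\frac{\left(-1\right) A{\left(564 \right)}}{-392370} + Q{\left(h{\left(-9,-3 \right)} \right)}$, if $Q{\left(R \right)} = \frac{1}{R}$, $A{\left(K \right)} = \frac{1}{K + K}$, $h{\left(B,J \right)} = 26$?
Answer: $\frac{221296693}{5753713680} \approx 0.038462$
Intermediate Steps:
$A{\left(K \right)} = \frac{1}{2 K}$
$\frac{\left(-1\right) A{\left(564 \right)}}{-392370} + Q{\left(h{\left(-9,-3 \right)} \right)} = \frac{\left(-1\right) \frac{1}{2 \cdot 564}}{-392370} + \frac{1}{26} = - \frac{1}{2 \cdot 564} \left(- \frac{1}{392370}\right) + \frac{1}{26} = \left(-1\right) \frac{1}{1128} \left(- \frac{1}{392370}\right) + \frac{1}{26} = \left(- \frac{1}{1128}\right) \left(- \frac{1}{392370}\right) + \frac{1}{26} = \frac{1}{442593360} + \frac{1}{26} = \frac{221296693}{5753713680}$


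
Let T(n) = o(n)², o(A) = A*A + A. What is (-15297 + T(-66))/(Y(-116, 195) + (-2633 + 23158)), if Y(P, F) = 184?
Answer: 6129601/6903 ≈ 887.96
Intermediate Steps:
o(A) = A + A² (o(A) = A² + A = A + A²)
T(n) = n²*(1 + n)² (T(n) = (n*(1 + n))² = n²*(1 + n)²)
(-15297 + T(-66))/(Y(-116, 195) + (-2633 + 23158)) = (-15297 + (-66)²*(1 - 66)²)/(184 + (-2633 + 23158)) = (-15297 + 4356*(-65)²)/(184 + 20525) = (-15297 + 4356*4225)/20709 = (-15297 + 18404100)*(1/20709) = 18388803*(1/20709) = 6129601/6903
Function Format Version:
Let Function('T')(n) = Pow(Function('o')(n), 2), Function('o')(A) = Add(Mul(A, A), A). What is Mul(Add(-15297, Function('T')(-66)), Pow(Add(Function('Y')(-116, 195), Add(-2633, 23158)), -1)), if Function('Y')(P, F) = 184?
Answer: Rational(6129601, 6903) ≈ 887.96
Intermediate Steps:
Function('o')(A) = Add(A, Pow(A, 2)) (Function('o')(A) = Add(Pow(A, 2), A) = Add(A, Pow(A, 2)))
Function('T')(n) = Mul(Pow(n, 2), Pow(Add(1, n), 2)) (Function('T')(n) = Pow(Mul(n, Add(1, n)), 2) = Mul(Pow(n, 2), Pow(Add(1, n), 2)))
Mul(Add(-15297, Function('T')(-66)), Pow(Add(Function('Y')(-116, 195), Add(-2633, 23158)), -1)) = Mul(Add(-15297, Mul(Pow(-66, 2), Pow(Add(1, -66), 2))), Pow(Add(184, Add(-2633, 23158)), -1)) = Mul(Add(-15297, Mul(4356, Pow(-65, 2))), Pow(Add(184, 20525), -1)) = Mul(Add(-15297, Mul(4356, 4225)), Pow(20709, -1)) = Mul(Add(-15297, 18404100), Rational(1, 20709)) = Mul(18388803, Rational(1, 20709)) = Rational(6129601, 6903)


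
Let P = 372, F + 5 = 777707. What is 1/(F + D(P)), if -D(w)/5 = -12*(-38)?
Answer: 1/775422 ≈ 1.2896e-6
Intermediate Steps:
F = 777702 (F = -5 + 777707 = 777702)
D(w) = -2280 (D(w) = -(-60)*(-38) = -5*456 = -2280)
1/(F + D(P)) = 1/(777702 - 2280) = 1/775422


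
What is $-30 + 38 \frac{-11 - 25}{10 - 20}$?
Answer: $\frac{534}{5} \approx 106.8$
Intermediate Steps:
$-30 + 38 \frac{-11 - 25}{10 - 20} = -30 + 38 \left(- \frac{36}{10 - 20}\right) = -30 + 38 \left(- \frac{36}{-10}\right) = -30 + 38 \left(\left(-36\right) \left(- \frac{1}{10}\right)\right) = -30 + 38 \cdot \frac{18}{5} = -30 + \frac{684}{5} = \frac{534}{5}$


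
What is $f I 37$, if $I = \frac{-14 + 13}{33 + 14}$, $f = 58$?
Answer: $- \frac{2146}{47} \approx -45.66$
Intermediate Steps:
$I = - \frac{1}{47} \approx -0.021277$
$f I 37 = 58 \left(- \frac{1}{47}\right) 37 = \left(- \frac{58}{47}\right) 37 = - \frac{2146}{47}$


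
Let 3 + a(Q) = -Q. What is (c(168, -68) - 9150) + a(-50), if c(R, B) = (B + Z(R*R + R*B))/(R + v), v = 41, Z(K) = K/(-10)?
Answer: -100225/11 ≈ -9111.4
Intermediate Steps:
a(Q) = -3 - Q
Z(K) = -K/10 (Z(K) = K*(-⅒) = -K/10)
c(R, B) = (B - R²/10 - B*R/10)/(41 + R) (c(R, B) = (B - (R*R + R*B)/10)/(R + 41) = (B - (R² + B*R)/10)/(41 + R) = (B + (-R²/10 - B*R/10))/(41 + R) = (B - R²/10 - B*R/10)/(41 + R))
(c(168, -68) - 9150) + a(-50) = ((-68 - ⅒*168*(-68 + 168))/(41 + 168) - 9150) + (-3 - 1*(-50)) = ((-68 - ⅒*168*100)/209 - 9150) + (-3 + 50) = ((-68 - 1680)/209 - 9150) + 47 = ((1/209)*(-1748) - 9150) + 47 = (-92/11 - 9150) + 47 = -100742/11 + 47 = -100225/11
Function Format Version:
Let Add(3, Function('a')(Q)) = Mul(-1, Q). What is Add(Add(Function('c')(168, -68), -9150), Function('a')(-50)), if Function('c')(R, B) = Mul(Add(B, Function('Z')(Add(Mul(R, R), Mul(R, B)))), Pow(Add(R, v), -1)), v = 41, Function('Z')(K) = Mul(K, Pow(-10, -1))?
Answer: Rational(-100225, 11) ≈ -9111.4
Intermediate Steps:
Function('a')(Q) = Add(-3, Mul(-1, Q))
Function('Z')(K) = Mul(Rational(-1, 10), K) (Function('Z')(K) = Mul(K, Rational(-1, 10)) = Mul(Rational(-1, 10), K))
Function('c')(R, B) = Mul(Pow(Add(41, R), -1), Add(B, Mul(Rational(-1, 10), Pow(R, 2)), Mul(Rational(-1, 10), B, R))) (Function('c')(R, B) = Mul(Add(B, Mul(Rational(-1, 10), Add(Mul(R, R), Mul(R, B)))), Pow(Add(R, 41), -1)) = Mul(Add(B, Mul(Rational(-1, 10), Add(Pow(R, 2), Mul(B, R)))), Pow(Add(41, R), -1)) = Mul(Add(B, Add(Mul(Rational(-1, 10), Pow(R, 2)), Mul(Rational(-1, 10), B, R))), Pow(Add(41, R), -1)) = Mul(Add(B, Mul(Rational(-1, 10), Pow(R, 2)), Mul(Rational(-1, 10), B, R)), Pow(Add(41, R), -1)) = Mul(Pow(Add(41, R), -1), Add(B, Mul(Rational(-1, 10), Pow(R, 2)), Mul(Rational(-1, 10), B, R))))
Add(Add(Function('c')(168, -68), -9150), Function('a')(-50)) = Add(Add(Mul(Pow(Add(41, 168), -1), Add(-68, Mul(Rational(-1, 10), 168, Add(-68, 168)))), -9150), Add(-3, Mul(-1, -50))) = Add(Add(Mul(Pow(209, -1), Add(-68, Mul(Rational(-1, 10), 168, 100))), -9150), Add(-3, 50)) = Add(Add(Mul(Rational(1, 209), Add(-68, -1680)), -9150), 47) = Add(Add(Mul(Rational(1, 209), -1748), -9150), 47) = Add(Add(Rational(-92, 11), -9150), 47) = Add(Rational(-100742, 11), 47) = Rational(-100225, 11)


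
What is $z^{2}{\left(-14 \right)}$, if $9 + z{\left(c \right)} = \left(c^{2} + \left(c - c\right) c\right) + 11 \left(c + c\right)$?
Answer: $14641$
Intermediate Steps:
$z{\left(c \right)} = -9 + c^{2} + 22 c$ ($z{\left(c \right)} = -9 + \left(\left(c^{2} + \left(c - c\right) c\right) + 11 \left(c + c\right)\right) = -9 + \left(\left(c^{2} + 0 c\right) + 11 \cdot 2 c\right) = -9 + \left(\left(c^{2} + 0\right) + 22 c\right) = -9 + \left(c^{2} + 22 c\right) = -9 + c^{2} + 22 c$)
$z^{2}{\left(-14 \right)} = \left(-9 + \left(-14\right)^{2} + 22 \left(-14\right)\right)^{2} = \left(-9 + 196 - 308\right)^{2} = \left(-121\right)^{2} = 14641$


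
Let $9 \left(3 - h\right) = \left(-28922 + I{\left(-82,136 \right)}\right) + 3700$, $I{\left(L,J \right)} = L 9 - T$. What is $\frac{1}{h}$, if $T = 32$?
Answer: $\frac{1}{2891} \approx 0.0003459$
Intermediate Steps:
$I{\left(L,J \right)} = -32 + 9 L$ ($I{\left(L,J \right)} = L 9 - 32 = 9 L - 32 = -32 + 9 L$)
$h = 2891$ ($h = 3 - \frac{\left(-28922 + \left(-32 + 9 \left(-82\right)\right)\right) + 3700}{9} = 3 - \frac{\left(-28922 - 770\right) + 3700}{9} = 3 - \frac{-29692 + 3700}{9} = 3 - -2888 = 3 + 2888 = 2891$)
$\frac{1}{h} = \frac{1}{2891}$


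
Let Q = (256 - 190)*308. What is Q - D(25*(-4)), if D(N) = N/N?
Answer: 20327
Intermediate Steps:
D(N) = 1
Q = 20328 (Q = 66*308 = 20328)
Q - D(25*(-4)) = 20328 - 1*1 = 20328 - 1 = 20327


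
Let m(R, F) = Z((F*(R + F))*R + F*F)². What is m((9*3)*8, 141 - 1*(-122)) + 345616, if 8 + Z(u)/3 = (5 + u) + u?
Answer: 26791534251698425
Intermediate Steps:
Z(u) = -9 + 6*u (Z(u) = -24 + 3*((5 + u) + u) = -24 + 3*(5 + 2*u) = -24 + (15 + 6*u) = -9 + 6*u)
m(R, F) = (-9 + 6*F² + 6*F*R*(F + R))² (m(R, F) = (-9 + 6*((F*(R + F))*R + F*F))² = (-9 + 6*((F*(F + R))*R + F²))² = (-9 + 6*(F*R*(F + R) + F²))² = (-9 + 6*(F² + F*R*(F + R)))² = (-9 + (6*F² + 6*F*R*(F + R)))² = (-9 + 6*F² + 6*F*R*(F + R))²)
m((9*3)*8, 141 - 1*(-122)) + 345616 = 9*(-3 + 2*(141 - 1*(-122))*((141 - 1*(-122)) + ((9*3)*8)² + (141 - 1*(-122))*((9*3)*8)))² + 345616 = 9*(-3 + 2*(141 + 122)*((141 + 122) + (27*8)² + (141 + 122)*(27*8)))² + 345616 = 9*(-3 + 2*263*(263 + 216² + 263*216))² + 345616 = 9*(-3 + 2*263*(263 + 46656 + 56808))² + 345616 = 9*(-3 + 2*263*103727)² + 345616 = 9*(-3 + 54560402)² + 345616 = 9*54560399² + 345616 = 9*2976837139039201 + 345616 = 26791534251352809 + 345616 = 26791534251698425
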